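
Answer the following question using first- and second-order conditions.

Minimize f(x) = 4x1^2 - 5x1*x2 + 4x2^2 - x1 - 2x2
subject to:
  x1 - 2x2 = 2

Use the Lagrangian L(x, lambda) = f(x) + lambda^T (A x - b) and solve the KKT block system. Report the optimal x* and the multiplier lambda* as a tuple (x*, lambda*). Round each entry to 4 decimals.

Form the Lagrangian:
  L(x, lambda) = (1/2) x^T Q x + c^T x + lambda^T (A x - b)
Stationarity (grad_x L = 0): Q x + c + A^T lambda = 0.
Primal feasibility: A x = b.

This gives the KKT block system:
  [ Q   A^T ] [ x     ]   [-c ]
  [ A    0  ] [ lambda ] = [ b ]

Solving the linear system:
  x*      = (0.2, -0.9)
  lambda* = (-5.1)
  f(x*)   = 5.9

x* = (0.2, -0.9), lambda* = (-5.1)


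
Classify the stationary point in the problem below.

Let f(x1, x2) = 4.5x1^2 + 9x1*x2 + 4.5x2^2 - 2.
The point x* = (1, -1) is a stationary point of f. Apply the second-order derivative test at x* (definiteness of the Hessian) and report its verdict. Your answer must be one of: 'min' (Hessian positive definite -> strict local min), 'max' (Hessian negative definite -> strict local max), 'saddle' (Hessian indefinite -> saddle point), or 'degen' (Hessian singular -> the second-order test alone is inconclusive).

Compute the Hessian H = grad^2 f:
  H = [[9, 9], [9, 9]]
Verify stationarity: grad f(x*) = H x* + g = (0, 0).
Eigenvalues of H: 0, 18.
H has a zero eigenvalue (singular; positive semidefinite but not definite), so H is neither positive definite, negative definite, nor indefinite. The second-order test alone is inconclusive -> degen.
(Indeed, f is constant along the null direction of H through x*, so x* is not a strict local extremum.)

degen


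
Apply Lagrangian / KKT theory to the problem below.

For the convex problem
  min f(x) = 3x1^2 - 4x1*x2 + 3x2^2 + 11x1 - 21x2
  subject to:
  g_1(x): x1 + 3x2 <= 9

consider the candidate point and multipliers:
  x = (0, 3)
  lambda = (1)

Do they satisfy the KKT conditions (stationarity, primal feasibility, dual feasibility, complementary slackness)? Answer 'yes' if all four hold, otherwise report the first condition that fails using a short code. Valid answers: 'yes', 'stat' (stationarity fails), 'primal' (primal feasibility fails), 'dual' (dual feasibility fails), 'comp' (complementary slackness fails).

Gradient of f: grad f(x) = Q x + c = (-1, -3)
Constraint values g_i(x) = a_i^T x - b_i:
  g_1((0, 3)) = 0
Stationarity residual: grad f(x) + sum_i lambda_i a_i = (0, 0)
  -> stationarity OK
Primal feasibility (all g_i <= 0): OK
Dual feasibility (all lambda_i >= 0): OK
Complementary slackness (lambda_i * g_i(x) = 0 for all i): OK

Verdict: yes, KKT holds.

yes


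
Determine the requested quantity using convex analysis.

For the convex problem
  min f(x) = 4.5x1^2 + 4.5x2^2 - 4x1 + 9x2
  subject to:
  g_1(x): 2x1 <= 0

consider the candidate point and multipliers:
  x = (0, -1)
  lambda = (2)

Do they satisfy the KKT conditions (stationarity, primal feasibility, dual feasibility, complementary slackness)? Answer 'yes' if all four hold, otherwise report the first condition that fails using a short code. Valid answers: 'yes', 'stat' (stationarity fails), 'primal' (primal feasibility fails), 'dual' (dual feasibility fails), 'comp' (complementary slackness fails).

Gradient of f: grad f(x) = Q x + c = (-4, 0)
Constraint values g_i(x) = a_i^T x - b_i:
  g_1((0, -1)) = 0
Stationarity residual: grad f(x) + sum_i lambda_i a_i = (0, 0)
  -> stationarity OK
Primal feasibility (all g_i <= 0): OK
Dual feasibility (all lambda_i >= 0): OK
Complementary slackness (lambda_i * g_i(x) = 0 for all i): OK

Verdict: yes, KKT holds.

yes


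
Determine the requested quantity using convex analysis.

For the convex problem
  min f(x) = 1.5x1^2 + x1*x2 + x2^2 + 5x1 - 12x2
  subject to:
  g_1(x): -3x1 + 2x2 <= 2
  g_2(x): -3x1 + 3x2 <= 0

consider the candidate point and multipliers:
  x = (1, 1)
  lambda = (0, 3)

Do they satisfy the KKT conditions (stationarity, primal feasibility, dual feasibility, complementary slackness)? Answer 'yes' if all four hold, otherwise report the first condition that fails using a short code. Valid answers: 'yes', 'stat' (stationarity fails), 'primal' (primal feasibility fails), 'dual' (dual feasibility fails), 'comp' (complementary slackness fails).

Gradient of f: grad f(x) = Q x + c = (9, -9)
Constraint values g_i(x) = a_i^T x - b_i:
  g_1((1, 1)) = -3
  g_2((1, 1)) = 0
Stationarity residual: grad f(x) + sum_i lambda_i a_i = (0, 0)
  -> stationarity OK
Primal feasibility (all g_i <= 0): OK
Dual feasibility (all lambda_i >= 0): OK
Complementary slackness (lambda_i * g_i(x) = 0 for all i): OK

Verdict: yes, KKT holds.

yes


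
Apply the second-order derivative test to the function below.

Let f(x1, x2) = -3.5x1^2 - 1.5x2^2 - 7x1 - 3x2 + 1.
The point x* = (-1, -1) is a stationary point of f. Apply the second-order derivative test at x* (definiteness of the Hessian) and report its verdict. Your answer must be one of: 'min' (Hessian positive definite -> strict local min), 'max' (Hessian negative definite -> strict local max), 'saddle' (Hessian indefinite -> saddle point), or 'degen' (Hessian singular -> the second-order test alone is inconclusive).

Compute the Hessian H = grad^2 f:
  H = [[-7, 0], [0, -3]]
Verify stationarity: grad f(x*) = H x* + g = (0, 0).
Eigenvalues of H: -7, -3.
Both eigenvalues < 0, so H is negative definite -> x* is a strict local max.

max


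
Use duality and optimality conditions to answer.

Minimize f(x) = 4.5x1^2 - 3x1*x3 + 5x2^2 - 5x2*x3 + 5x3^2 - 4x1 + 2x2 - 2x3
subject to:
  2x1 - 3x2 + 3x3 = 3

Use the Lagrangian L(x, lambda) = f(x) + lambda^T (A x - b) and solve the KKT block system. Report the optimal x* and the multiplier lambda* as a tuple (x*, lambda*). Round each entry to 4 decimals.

Form the Lagrangian:
  L(x, lambda) = (1/2) x^T Q x + c^T x + lambda^T (A x - b)
Stationarity (grad_x L = 0): Q x + c + A^T lambda = 0.
Primal feasibility: A x = b.

This gives the KKT block system:
  [ Q   A^T ] [ x     ]   [-c ]
  [ A    0  ] [ lambda ] = [ b ]

Solving the linear system:
  x*      = (0.6824, -0.0678, 0.4773)
  lambda* = (-0.3548)
  f(x*)   = -1.3776

x* = (0.6824, -0.0678, 0.4773), lambda* = (-0.3548)


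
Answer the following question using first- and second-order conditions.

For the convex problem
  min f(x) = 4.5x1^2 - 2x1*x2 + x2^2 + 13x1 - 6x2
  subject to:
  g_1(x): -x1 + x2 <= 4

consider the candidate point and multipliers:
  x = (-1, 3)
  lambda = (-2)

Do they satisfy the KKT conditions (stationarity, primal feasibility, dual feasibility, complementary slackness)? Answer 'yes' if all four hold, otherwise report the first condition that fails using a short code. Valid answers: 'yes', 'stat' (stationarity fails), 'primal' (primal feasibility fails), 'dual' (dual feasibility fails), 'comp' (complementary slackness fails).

Gradient of f: grad f(x) = Q x + c = (-2, 2)
Constraint values g_i(x) = a_i^T x - b_i:
  g_1((-1, 3)) = 0
Stationarity residual: grad f(x) + sum_i lambda_i a_i = (0, 0)
  -> stationarity OK
Primal feasibility (all g_i <= 0): OK
Dual feasibility (all lambda_i >= 0): FAILS
Complementary slackness (lambda_i * g_i(x) = 0 for all i): OK

Verdict: the first failing condition is dual_feasibility -> dual.

dual


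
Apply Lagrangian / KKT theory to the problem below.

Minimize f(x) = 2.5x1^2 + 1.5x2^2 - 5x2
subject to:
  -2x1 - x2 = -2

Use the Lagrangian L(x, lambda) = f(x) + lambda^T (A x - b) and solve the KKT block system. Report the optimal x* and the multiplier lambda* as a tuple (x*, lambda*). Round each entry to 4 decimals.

Form the Lagrangian:
  L(x, lambda) = (1/2) x^T Q x + c^T x + lambda^T (A x - b)
Stationarity (grad_x L = 0): Q x + c + A^T lambda = 0.
Primal feasibility: A x = b.

This gives the KKT block system:
  [ Q   A^T ] [ x     ]   [-c ]
  [ A    0  ] [ lambda ] = [ b ]

Solving the linear system:
  x*      = (0.1176, 1.7647)
  lambda* = (0.2941)
  f(x*)   = -4.1176

x* = (0.1176, 1.7647), lambda* = (0.2941)


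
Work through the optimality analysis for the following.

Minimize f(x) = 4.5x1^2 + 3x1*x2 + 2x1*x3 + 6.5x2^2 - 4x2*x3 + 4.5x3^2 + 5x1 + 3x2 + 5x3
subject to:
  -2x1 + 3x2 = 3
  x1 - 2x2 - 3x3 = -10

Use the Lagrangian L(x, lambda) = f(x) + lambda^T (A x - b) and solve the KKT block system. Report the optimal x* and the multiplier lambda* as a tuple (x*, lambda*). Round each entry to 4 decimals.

Form the Lagrangian:
  L(x, lambda) = (1/2) x^T Q x + c^T x + lambda^T (A x - b)
Stationarity (grad_x L = 0): Q x + c + A^T lambda = 0.
Primal feasibility: A x = b.

This gives the KKT block system:
  [ Q   A^T ] [ x     ]   [-c ]
  [ A    0  ] [ lambda ] = [ b ]

Solving the linear system:
  x*      = (-0.7412, 0.5058, 2.749)
  lambda* = (7.0447, 8.7451)
  f(x*)   = 38.9368

x* = (-0.7412, 0.5058, 2.749), lambda* = (7.0447, 8.7451)


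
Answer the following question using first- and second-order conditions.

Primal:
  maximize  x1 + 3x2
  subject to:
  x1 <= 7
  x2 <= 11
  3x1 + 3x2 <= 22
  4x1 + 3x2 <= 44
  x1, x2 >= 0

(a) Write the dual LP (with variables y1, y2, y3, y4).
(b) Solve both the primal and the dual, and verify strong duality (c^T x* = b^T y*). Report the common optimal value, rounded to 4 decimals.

The standard primal-dual pair for 'max c^T x s.t. A x <= b, x >= 0' is:
  Dual:  min b^T y  s.t.  A^T y >= c,  y >= 0.

So the dual LP is:
  minimize  7y1 + 11y2 + 22y3 + 44y4
  subject to:
    y1 + 3y3 + 4y4 >= 1
    y2 + 3y3 + 3y4 >= 3
    y1, y2, y3, y4 >= 0

Solving the primal: x* = (0, 7.3333).
  primal value c^T x* = 22.
Solving the dual: y* = (0, 0, 1, 0).
  dual value b^T y* = 22.
Strong duality: c^T x* = b^T y*. Confirmed.

22


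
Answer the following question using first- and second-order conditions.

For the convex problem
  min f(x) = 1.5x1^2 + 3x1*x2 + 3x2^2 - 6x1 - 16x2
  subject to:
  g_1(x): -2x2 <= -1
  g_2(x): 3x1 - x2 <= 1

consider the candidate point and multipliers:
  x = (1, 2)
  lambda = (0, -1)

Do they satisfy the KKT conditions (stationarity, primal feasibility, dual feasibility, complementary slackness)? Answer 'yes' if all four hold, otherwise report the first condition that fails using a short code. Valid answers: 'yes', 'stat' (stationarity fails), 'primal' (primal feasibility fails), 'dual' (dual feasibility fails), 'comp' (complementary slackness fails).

Gradient of f: grad f(x) = Q x + c = (3, -1)
Constraint values g_i(x) = a_i^T x - b_i:
  g_1((1, 2)) = -3
  g_2((1, 2)) = 0
Stationarity residual: grad f(x) + sum_i lambda_i a_i = (0, 0)
  -> stationarity OK
Primal feasibility (all g_i <= 0): OK
Dual feasibility (all lambda_i >= 0): FAILS
Complementary slackness (lambda_i * g_i(x) = 0 for all i): OK

Verdict: the first failing condition is dual_feasibility -> dual.

dual


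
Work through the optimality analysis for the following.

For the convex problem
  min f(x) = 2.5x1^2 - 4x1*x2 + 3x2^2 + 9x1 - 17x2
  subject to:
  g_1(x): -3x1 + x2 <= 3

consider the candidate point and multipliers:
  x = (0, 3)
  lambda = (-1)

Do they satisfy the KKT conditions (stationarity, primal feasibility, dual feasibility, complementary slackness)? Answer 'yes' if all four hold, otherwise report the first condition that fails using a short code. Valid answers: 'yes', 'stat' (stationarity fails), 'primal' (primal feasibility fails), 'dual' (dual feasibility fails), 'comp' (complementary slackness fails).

Gradient of f: grad f(x) = Q x + c = (-3, 1)
Constraint values g_i(x) = a_i^T x - b_i:
  g_1((0, 3)) = 0
Stationarity residual: grad f(x) + sum_i lambda_i a_i = (0, 0)
  -> stationarity OK
Primal feasibility (all g_i <= 0): OK
Dual feasibility (all lambda_i >= 0): FAILS
Complementary slackness (lambda_i * g_i(x) = 0 for all i): OK

Verdict: the first failing condition is dual_feasibility -> dual.

dual


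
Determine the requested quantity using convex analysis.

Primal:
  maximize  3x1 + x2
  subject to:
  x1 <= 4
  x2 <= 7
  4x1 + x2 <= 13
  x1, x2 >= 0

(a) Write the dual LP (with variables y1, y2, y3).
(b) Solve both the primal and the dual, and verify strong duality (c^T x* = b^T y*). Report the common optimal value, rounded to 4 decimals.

The standard primal-dual pair for 'max c^T x s.t. A x <= b, x >= 0' is:
  Dual:  min b^T y  s.t.  A^T y >= c,  y >= 0.

So the dual LP is:
  minimize  4y1 + 7y2 + 13y3
  subject to:
    y1 + 4y3 >= 3
    y2 + y3 >= 1
    y1, y2, y3 >= 0

Solving the primal: x* = (1.5, 7).
  primal value c^T x* = 11.5.
Solving the dual: y* = (0, 0.25, 0.75).
  dual value b^T y* = 11.5.
Strong duality: c^T x* = b^T y*. Confirmed.

11.5


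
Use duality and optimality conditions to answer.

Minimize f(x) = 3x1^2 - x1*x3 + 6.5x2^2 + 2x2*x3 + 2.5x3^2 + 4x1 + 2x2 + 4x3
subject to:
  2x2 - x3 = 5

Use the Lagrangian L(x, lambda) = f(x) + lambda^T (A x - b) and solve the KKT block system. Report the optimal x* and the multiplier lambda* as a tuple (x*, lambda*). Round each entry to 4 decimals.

Form the Lagrangian:
  L(x, lambda) = (1/2) x^T Q x + c^T x + lambda^T (A x - b)
Stationarity (grad_x L = 0): Q x + c + A^T lambda = 0.
Primal feasibility: A x = b.

This gives the KKT block system:
  [ Q   A^T ] [ x     ]   [-c ]
  [ A    0  ] [ lambda ] = [ b ]

Solving the linear system:
  x*      = (-1.1116, 1.1653, -2.6694)
  lambda* = (-5.905)
  f(x*)   = 8.3657

x* = (-1.1116, 1.1653, -2.6694), lambda* = (-5.905)


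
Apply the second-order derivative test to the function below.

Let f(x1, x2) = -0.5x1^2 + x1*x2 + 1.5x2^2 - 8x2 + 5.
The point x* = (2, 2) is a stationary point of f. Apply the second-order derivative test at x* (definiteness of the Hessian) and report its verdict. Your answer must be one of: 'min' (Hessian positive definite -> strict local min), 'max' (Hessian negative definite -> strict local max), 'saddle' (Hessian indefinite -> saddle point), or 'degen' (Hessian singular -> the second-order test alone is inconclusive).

Compute the Hessian H = grad^2 f:
  H = [[-1, 1], [1, 3]]
Verify stationarity: grad f(x*) = H x* + g = (0, 0).
Eigenvalues of H: -1.2361, 3.2361.
Eigenvalues have mixed signs, so H is indefinite -> x* is a saddle point.

saddle


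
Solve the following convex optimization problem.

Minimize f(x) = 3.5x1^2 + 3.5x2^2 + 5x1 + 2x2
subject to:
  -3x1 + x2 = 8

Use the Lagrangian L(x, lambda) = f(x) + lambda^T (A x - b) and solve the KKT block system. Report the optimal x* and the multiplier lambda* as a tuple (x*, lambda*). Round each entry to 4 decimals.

Form the Lagrangian:
  L(x, lambda) = (1/2) x^T Q x + c^T x + lambda^T (A x - b)
Stationarity (grad_x L = 0): Q x + c + A^T lambda = 0.
Primal feasibility: A x = b.

This gives the KKT block system:
  [ Q   A^T ] [ x     ]   [-c ]
  [ A    0  ] [ lambda ] = [ b ]

Solving the linear system:
  x*      = (-2.5571, 0.3286)
  lambda* = (-4.3)
  f(x*)   = 11.1357

x* = (-2.5571, 0.3286), lambda* = (-4.3)


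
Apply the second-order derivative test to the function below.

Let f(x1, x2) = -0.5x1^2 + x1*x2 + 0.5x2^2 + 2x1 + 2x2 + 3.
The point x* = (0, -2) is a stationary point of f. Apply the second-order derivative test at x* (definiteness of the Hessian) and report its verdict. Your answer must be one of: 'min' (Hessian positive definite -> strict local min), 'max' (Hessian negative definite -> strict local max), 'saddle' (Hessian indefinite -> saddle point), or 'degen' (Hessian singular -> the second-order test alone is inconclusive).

Compute the Hessian H = grad^2 f:
  H = [[-1, 1], [1, 1]]
Verify stationarity: grad f(x*) = H x* + g = (0, 0).
Eigenvalues of H: -1.4142, 1.4142.
Eigenvalues have mixed signs, so H is indefinite -> x* is a saddle point.

saddle


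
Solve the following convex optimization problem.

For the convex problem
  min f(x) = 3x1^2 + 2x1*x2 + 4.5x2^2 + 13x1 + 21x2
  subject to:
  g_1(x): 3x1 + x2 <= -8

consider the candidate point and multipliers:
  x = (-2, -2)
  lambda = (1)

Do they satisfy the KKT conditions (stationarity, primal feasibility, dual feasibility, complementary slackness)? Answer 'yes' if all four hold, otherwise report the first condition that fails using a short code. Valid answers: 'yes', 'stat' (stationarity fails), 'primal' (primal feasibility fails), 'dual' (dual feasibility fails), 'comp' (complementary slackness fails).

Gradient of f: grad f(x) = Q x + c = (-3, -1)
Constraint values g_i(x) = a_i^T x - b_i:
  g_1((-2, -2)) = 0
Stationarity residual: grad f(x) + sum_i lambda_i a_i = (0, 0)
  -> stationarity OK
Primal feasibility (all g_i <= 0): OK
Dual feasibility (all lambda_i >= 0): OK
Complementary slackness (lambda_i * g_i(x) = 0 for all i): OK

Verdict: yes, KKT holds.

yes


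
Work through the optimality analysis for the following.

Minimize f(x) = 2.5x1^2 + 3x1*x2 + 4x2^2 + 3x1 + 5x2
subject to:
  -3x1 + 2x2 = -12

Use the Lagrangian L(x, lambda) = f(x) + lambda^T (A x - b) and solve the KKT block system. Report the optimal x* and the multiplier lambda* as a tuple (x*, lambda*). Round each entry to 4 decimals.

Form the Lagrangian:
  L(x, lambda) = (1/2) x^T Q x + c^T x + lambda^T (A x - b)
Stationarity (grad_x L = 0): Q x + c + A^T lambda = 0.
Primal feasibility: A x = b.

This gives the KKT block system:
  [ Q   A^T ] [ x     ]   [-c ]
  [ A    0  ] [ lambda ] = [ b ]

Solving the linear system:
  x*      = (2.4844, -2.2734)
  lambda* = (2.8672)
  f(x*)   = 15.2461

x* = (2.4844, -2.2734), lambda* = (2.8672)


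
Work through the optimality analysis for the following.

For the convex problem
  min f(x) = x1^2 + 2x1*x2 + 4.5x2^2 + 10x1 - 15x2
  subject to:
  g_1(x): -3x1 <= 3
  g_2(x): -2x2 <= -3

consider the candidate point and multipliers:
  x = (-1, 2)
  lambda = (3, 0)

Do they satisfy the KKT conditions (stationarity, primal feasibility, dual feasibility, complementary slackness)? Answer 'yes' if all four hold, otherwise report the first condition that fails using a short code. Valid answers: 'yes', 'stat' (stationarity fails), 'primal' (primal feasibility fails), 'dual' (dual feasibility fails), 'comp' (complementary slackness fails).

Gradient of f: grad f(x) = Q x + c = (12, 1)
Constraint values g_i(x) = a_i^T x - b_i:
  g_1((-1, 2)) = 0
  g_2((-1, 2)) = -1
Stationarity residual: grad f(x) + sum_i lambda_i a_i = (3, 1)
  -> stationarity FAILS
Primal feasibility (all g_i <= 0): OK
Dual feasibility (all lambda_i >= 0): OK
Complementary slackness (lambda_i * g_i(x) = 0 for all i): OK

Verdict: the first failing condition is stationarity -> stat.

stat


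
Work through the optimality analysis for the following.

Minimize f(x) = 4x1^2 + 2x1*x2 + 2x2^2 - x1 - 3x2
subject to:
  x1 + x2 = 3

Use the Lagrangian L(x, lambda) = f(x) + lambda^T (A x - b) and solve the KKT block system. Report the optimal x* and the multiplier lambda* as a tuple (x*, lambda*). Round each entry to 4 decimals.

Form the Lagrangian:
  L(x, lambda) = (1/2) x^T Q x + c^T x + lambda^T (A x - b)
Stationarity (grad_x L = 0): Q x + c + A^T lambda = 0.
Primal feasibility: A x = b.

This gives the KKT block system:
  [ Q   A^T ] [ x     ]   [-c ]
  [ A    0  ] [ lambda ] = [ b ]

Solving the linear system:
  x*      = (0.5, 2.5)
  lambda* = (-8)
  f(x*)   = 8

x* = (0.5, 2.5), lambda* = (-8)


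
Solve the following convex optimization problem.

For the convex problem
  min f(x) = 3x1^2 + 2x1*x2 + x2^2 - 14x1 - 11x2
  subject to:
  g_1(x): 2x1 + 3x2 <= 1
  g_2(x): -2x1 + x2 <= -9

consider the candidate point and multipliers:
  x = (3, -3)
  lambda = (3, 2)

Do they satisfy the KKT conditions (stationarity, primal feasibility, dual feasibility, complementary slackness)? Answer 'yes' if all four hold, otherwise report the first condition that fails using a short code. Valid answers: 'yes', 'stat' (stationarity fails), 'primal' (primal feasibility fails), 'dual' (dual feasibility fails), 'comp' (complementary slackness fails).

Gradient of f: grad f(x) = Q x + c = (-2, -11)
Constraint values g_i(x) = a_i^T x - b_i:
  g_1((3, -3)) = -4
  g_2((3, -3)) = 0
Stationarity residual: grad f(x) + sum_i lambda_i a_i = (0, 0)
  -> stationarity OK
Primal feasibility (all g_i <= 0): OK
Dual feasibility (all lambda_i >= 0): OK
Complementary slackness (lambda_i * g_i(x) = 0 for all i): FAILS

Verdict: the first failing condition is complementary_slackness -> comp.

comp


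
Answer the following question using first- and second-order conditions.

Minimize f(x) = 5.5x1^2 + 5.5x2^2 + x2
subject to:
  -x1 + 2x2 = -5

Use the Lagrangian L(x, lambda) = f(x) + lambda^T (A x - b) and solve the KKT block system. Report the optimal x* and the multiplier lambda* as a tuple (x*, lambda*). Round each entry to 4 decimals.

Form the Lagrangian:
  L(x, lambda) = (1/2) x^T Q x + c^T x + lambda^T (A x - b)
Stationarity (grad_x L = 0): Q x + c + A^T lambda = 0.
Primal feasibility: A x = b.

This gives the KKT block system:
  [ Q   A^T ] [ x     ]   [-c ]
  [ A    0  ] [ lambda ] = [ b ]

Solving the linear system:
  x*      = (0.9636, -2.0182)
  lambda* = (10.6)
  f(x*)   = 25.4909

x* = (0.9636, -2.0182), lambda* = (10.6)


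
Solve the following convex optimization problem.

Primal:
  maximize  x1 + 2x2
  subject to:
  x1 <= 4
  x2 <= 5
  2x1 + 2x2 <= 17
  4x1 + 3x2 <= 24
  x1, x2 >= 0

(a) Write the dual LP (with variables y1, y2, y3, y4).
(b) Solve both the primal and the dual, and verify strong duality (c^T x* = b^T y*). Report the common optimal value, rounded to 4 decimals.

The standard primal-dual pair for 'max c^T x s.t. A x <= b, x >= 0' is:
  Dual:  min b^T y  s.t.  A^T y >= c,  y >= 0.

So the dual LP is:
  minimize  4y1 + 5y2 + 17y3 + 24y4
  subject to:
    y1 + 2y3 + 4y4 >= 1
    y2 + 2y3 + 3y4 >= 2
    y1, y2, y3, y4 >= 0

Solving the primal: x* = (2.25, 5).
  primal value c^T x* = 12.25.
Solving the dual: y* = (0, 1.25, 0, 0.25).
  dual value b^T y* = 12.25.
Strong duality: c^T x* = b^T y*. Confirmed.

12.25


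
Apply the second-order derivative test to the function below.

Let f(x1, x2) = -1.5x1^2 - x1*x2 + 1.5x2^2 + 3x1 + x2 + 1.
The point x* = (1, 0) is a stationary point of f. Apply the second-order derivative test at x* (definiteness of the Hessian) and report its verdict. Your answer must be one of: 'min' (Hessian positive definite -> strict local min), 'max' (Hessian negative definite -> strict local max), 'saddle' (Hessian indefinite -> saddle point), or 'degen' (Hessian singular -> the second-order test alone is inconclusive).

Compute the Hessian H = grad^2 f:
  H = [[-3, -1], [-1, 3]]
Verify stationarity: grad f(x*) = H x* + g = (0, 0).
Eigenvalues of H: -3.1623, 3.1623.
Eigenvalues have mixed signs, so H is indefinite -> x* is a saddle point.

saddle


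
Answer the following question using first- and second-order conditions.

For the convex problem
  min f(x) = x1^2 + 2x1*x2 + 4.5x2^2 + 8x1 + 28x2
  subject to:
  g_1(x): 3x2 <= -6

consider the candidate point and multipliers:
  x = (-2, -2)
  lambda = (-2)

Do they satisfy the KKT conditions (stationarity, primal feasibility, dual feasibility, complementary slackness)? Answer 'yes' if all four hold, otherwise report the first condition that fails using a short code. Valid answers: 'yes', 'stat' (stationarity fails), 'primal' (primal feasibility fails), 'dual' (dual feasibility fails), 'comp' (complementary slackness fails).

Gradient of f: grad f(x) = Q x + c = (0, 6)
Constraint values g_i(x) = a_i^T x - b_i:
  g_1((-2, -2)) = 0
Stationarity residual: grad f(x) + sum_i lambda_i a_i = (0, 0)
  -> stationarity OK
Primal feasibility (all g_i <= 0): OK
Dual feasibility (all lambda_i >= 0): FAILS
Complementary slackness (lambda_i * g_i(x) = 0 for all i): OK

Verdict: the first failing condition is dual_feasibility -> dual.

dual


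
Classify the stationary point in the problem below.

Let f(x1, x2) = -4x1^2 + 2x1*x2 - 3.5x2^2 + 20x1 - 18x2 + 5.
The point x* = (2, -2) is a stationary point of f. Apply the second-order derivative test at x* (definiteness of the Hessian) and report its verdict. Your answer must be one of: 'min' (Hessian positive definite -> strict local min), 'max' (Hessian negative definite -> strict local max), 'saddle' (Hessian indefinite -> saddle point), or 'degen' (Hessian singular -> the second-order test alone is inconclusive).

Compute the Hessian H = grad^2 f:
  H = [[-8, 2], [2, -7]]
Verify stationarity: grad f(x*) = H x* + g = (0, 0).
Eigenvalues of H: -9.5616, -5.4384.
Both eigenvalues < 0, so H is negative definite -> x* is a strict local max.

max


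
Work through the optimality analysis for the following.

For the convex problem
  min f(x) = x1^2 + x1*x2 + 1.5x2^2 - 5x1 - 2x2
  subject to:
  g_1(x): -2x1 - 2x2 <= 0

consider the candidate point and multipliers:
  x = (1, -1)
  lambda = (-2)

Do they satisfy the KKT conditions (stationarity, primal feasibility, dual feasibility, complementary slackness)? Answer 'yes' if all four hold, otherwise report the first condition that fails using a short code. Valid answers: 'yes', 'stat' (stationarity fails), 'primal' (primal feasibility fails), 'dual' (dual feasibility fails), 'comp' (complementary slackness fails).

Gradient of f: grad f(x) = Q x + c = (-4, -4)
Constraint values g_i(x) = a_i^T x - b_i:
  g_1((1, -1)) = 0
Stationarity residual: grad f(x) + sum_i lambda_i a_i = (0, 0)
  -> stationarity OK
Primal feasibility (all g_i <= 0): OK
Dual feasibility (all lambda_i >= 0): FAILS
Complementary slackness (lambda_i * g_i(x) = 0 for all i): OK

Verdict: the first failing condition is dual_feasibility -> dual.

dual


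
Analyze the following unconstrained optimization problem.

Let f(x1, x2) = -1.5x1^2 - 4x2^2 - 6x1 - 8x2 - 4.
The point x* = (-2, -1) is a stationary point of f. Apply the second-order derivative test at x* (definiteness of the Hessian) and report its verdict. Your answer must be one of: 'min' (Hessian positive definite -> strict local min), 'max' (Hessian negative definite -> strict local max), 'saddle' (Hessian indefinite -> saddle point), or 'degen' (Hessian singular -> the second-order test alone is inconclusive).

Compute the Hessian H = grad^2 f:
  H = [[-3, 0], [0, -8]]
Verify stationarity: grad f(x*) = H x* + g = (0, 0).
Eigenvalues of H: -8, -3.
Both eigenvalues < 0, so H is negative definite -> x* is a strict local max.

max


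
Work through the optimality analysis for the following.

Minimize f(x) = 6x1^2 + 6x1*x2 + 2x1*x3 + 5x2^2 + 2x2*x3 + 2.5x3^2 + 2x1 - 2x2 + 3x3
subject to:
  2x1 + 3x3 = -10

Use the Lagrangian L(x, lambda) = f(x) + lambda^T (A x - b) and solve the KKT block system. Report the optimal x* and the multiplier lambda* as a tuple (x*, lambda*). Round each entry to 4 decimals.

Form the Lagrangian:
  L(x, lambda) = (1/2) x^T Q x + c^T x + lambda^T (A x - b)
Stationarity (grad_x L = 0): Q x + c + A^T lambda = 0.
Primal feasibility: A x = b.

This gives the KKT block system:
  [ Q   A^T ] [ x     ]   [-c ]
  [ A    0  ] [ lambda ] = [ b ]

Solving the linear system:
  x*      = (-0.9052, 1.2891, -2.7299)
  lambda* = (3.2938)
  f(x*)   = 10.1801

x* = (-0.9052, 1.2891, -2.7299), lambda* = (3.2938)


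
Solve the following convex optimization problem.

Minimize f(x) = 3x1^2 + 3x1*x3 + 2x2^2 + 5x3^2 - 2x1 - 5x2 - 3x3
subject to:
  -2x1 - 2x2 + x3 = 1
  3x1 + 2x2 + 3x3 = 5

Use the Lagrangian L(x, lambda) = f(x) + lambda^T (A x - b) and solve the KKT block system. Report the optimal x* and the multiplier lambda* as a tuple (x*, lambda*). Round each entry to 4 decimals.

Form the Lagrangian:
  L(x, lambda) = (1/2) x^T Q x + c^T x + lambda^T (A x - b)
Stationarity (grad_x L = 0): Q x + c + A^T lambda = 0.
Primal feasibility: A x = b.

This gives the KKT block system:
  [ Q   A^T ] [ x     ]   [-c ]
  [ A    0  ] [ lambda ] = [ b ]

Solving the linear system:
  x*      = (-0.3926, 0.6917, 1.5982)
  lambda* = (-3.7883, -2.6718)
  f(x*)   = 4.8397

x* = (-0.3926, 0.6917, 1.5982), lambda* = (-3.7883, -2.6718)


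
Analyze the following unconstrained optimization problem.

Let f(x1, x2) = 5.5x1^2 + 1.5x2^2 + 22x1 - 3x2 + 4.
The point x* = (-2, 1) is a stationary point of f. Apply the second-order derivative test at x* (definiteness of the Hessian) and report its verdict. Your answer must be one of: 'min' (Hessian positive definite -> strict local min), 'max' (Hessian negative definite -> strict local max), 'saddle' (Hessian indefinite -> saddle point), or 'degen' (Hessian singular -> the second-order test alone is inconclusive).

Compute the Hessian H = grad^2 f:
  H = [[11, 0], [0, 3]]
Verify stationarity: grad f(x*) = H x* + g = (0, 0).
Eigenvalues of H: 3, 11.
Both eigenvalues > 0, so H is positive definite -> x* is a strict local min.

min


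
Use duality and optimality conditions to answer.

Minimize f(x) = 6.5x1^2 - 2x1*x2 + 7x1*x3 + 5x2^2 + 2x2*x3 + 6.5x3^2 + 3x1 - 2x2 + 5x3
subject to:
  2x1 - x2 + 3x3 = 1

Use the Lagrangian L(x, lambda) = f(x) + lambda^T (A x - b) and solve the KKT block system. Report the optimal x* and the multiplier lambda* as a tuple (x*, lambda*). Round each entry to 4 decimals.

Form the Lagrangian:
  L(x, lambda) = (1/2) x^T Q x + c^T x + lambda^T (A x - b)
Stationarity (grad_x L = 0): Q x + c + A^T lambda = 0.
Primal feasibility: A x = b.

This gives the KKT block system:
  [ Q   A^T ] [ x     ]   [-c ]
  [ A    0  ] [ lambda ] = [ b ]

Solving the linear system:
  x*      = (0.0421, -0.1263, 0.2632)
  lambda* = (-2.8211)
  f(x*)   = 2.2579

x* = (0.0421, -0.1263, 0.2632), lambda* = (-2.8211)


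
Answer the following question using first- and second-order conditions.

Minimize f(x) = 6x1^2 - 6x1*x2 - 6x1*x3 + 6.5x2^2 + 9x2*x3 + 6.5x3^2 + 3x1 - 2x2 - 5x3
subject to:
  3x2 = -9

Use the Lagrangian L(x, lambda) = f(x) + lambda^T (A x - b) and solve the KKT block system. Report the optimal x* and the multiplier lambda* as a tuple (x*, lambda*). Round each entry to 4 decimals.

Form the Lagrangian:
  L(x, lambda) = (1/2) x^T Q x + c^T x + lambda^T (A x - b)
Stationarity (grad_x L = 0): Q x + c + A^T lambda = 0.
Primal feasibility: A x = b.

This gives the KKT block system:
  [ Q   A^T ] [ x     ]   [-c ]
  [ A    0  ] [ lambda ] = [ b ]

Solving the linear system:
  x*      = (-0.675, -3, 2.15)
  lambda* = (5.8667)
  f(x*)   = 23.0125

x* = (-0.675, -3, 2.15), lambda* = (5.8667)


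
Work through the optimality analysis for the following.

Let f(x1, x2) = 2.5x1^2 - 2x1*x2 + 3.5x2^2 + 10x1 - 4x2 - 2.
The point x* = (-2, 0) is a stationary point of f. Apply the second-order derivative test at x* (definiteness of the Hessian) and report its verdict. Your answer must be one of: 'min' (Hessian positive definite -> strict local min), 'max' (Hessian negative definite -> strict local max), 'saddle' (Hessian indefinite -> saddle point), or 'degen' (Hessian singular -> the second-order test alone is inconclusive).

Compute the Hessian H = grad^2 f:
  H = [[5, -2], [-2, 7]]
Verify stationarity: grad f(x*) = H x* + g = (0, 0).
Eigenvalues of H: 3.7639, 8.2361.
Both eigenvalues > 0, so H is positive definite -> x* is a strict local min.

min


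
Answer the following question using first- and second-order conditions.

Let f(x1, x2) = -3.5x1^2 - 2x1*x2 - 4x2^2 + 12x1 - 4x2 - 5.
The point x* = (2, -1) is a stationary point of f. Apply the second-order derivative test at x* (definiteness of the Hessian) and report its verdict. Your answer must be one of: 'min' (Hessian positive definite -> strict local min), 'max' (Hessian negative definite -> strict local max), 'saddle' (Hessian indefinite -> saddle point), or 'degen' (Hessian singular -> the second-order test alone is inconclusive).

Compute the Hessian H = grad^2 f:
  H = [[-7, -2], [-2, -8]]
Verify stationarity: grad f(x*) = H x* + g = (0, 0).
Eigenvalues of H: -9.5616, -5.4384.
Both eigenvalues < 0, so H is negative definite -> x* is a strict local max.

max


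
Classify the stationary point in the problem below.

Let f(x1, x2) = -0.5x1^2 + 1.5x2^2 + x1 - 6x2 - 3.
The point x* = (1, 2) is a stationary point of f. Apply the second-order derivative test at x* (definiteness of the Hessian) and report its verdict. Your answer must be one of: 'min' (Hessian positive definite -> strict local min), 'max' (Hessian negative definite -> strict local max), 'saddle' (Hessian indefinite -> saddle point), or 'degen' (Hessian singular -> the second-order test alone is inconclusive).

Compute the Hessian H = grad^2 f:
  H = [[-1, 0], [0, 3]]
Verify stationarity: grad f(x*) = H x* + g = (0, 0).
Eigenvalues of H: -1, 3.
Eigenvalues have mixed signs, so H is indefinite -> x* is a saddle point.

saddle


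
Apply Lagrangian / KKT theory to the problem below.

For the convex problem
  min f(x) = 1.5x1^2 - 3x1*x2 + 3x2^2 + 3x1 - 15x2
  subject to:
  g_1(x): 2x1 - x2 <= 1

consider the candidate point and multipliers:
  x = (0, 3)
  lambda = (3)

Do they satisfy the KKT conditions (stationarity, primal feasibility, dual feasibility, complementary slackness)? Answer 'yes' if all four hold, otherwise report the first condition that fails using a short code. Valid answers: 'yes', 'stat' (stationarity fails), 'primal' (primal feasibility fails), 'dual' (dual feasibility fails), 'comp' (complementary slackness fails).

Gradient of f: grad f(x) = Q x + c = (-6, 3)
Constraint values g_i(x) = a_i^T x - b_i:
  g_1((0, 3)) = -4
Stationarity residual: grad f(x) + sum_i lambda_i a_i = (0, 0)
  -> stationarity OK
Primal feasibility (all g_i <= 0): OK
Dual feasibility (all lambda_i >= 0): OK
Complementary slackness (lambda_i * g_i(x) = 0 for all i): FAILS

Verdict: the first failing condition is complementary_slackness -> comp.

comp


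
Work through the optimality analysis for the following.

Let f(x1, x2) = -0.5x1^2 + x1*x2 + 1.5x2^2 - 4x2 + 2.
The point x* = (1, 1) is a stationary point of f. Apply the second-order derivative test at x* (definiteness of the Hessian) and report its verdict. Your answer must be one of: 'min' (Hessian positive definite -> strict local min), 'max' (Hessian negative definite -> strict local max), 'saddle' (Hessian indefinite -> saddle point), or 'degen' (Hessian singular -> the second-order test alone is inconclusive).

Compute the Hessian H = grad^2 f:
  H = [[-1, 1], [1, 3]]
Verify stationarity: grad f(x*) = H x* + g = (0, 0).
Eigenvalues of H: -1.2361, 3.2361.
Eigenvalues have mixed signs, so H is indefinite -> x* is a saddle point.

saddle


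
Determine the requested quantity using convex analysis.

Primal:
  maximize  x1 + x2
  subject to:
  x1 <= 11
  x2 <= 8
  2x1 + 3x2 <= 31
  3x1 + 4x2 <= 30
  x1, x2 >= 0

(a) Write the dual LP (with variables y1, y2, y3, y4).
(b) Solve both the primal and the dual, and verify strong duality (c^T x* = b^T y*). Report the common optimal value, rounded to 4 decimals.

The standard primal-dual pair for 'max c^T x s.t. A x <= b, x >= 0' is:
  Dual:  min b^T y  s.t.  A^T y >= c,  y >= 0.

So the dual LP is:
  minimize  11y1 + 8y2 + 31y3 + 30y4
  subject to:
    y1 + 2y3 + 3y4 >= 1
    y2 + 3y3 + 4y4 >= 1
    y1, y2, y3, y4 >= 0

Solving the primal: x* = (10, 0).
  primal value c^T x* = 10.
Solving the dual: y* = (0, 0, 0, 0.3333).
  dual value b^T y* = 10.
Strong duality: c^T x* = b^T y*. Confirmed.

10


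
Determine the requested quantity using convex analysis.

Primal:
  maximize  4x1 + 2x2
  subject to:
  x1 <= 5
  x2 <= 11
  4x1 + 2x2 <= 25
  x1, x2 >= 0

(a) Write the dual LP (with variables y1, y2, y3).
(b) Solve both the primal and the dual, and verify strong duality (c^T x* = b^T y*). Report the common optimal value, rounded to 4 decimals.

The standard primal-dual pair for 'max c^T x s.t. A x <= b, x >= 0' is:
  Dual:  min b^T y  s.t.  A^T y >= c,  y >= 0.

So the dual LP is:
  minimize  5y1 + 11y2 + 25y3
  subject to:
    y1 + 4y3 >= 4
    y2 + 2y3 >= 2
    y1, y2, y3 >= 0

Solving the primal: x* = (0.75, 11).
  primal value c^T x* = 25.
Solving the dual: y* = (0, 0, 1).
  dual value b^T y* = 25.
Strong duality: c^T x* = b^T y*. Confirmed.

25


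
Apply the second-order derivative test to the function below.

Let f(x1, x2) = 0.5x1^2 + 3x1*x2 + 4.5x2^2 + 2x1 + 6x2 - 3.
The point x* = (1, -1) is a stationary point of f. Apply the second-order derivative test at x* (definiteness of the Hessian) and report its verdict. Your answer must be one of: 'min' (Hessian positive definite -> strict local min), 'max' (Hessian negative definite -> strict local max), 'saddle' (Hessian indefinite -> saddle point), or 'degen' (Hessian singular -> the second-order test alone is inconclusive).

Compute the Hessian H = grad^2 f:
  H = [[1, 3], [3, 9]]
Verify stationarity: grad f(x*) = H x* + g = (0, 0).
Eigenvalues of H: 0, 10.
H has a zero eigenvalue (singular; positive semidefinite but not definite), so H is neither positive definite, negative definite, nor indefinite. The second-order test alone is inconclusive -> degen.
(Indeed, f is constant along the null direction of H through x*, so x* is not a strict local extremum.)

degen


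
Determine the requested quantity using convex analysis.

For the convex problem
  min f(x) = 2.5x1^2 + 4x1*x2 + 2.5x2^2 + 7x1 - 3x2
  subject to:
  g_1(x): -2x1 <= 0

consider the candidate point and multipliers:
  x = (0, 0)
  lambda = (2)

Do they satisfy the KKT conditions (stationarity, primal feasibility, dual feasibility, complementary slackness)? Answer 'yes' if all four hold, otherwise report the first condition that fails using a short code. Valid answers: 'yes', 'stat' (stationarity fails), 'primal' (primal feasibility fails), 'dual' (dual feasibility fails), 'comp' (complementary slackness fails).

Gradient of f: grad f(x) = Q x + c = (7, -3)
Constraint values g_i(x) = a_i^T x - b_i:
  g_1((0, 0)) = 0
Stationarity residual: grad f(x) + sum_i lambda_i a_i = (3, -3)
  -> stationarity FAILS
Primal feasibility (all g_i <= 0): OK
Dual feasibility (all lambda_i >= 0): OK
Complementary slackness (lambda_i * g_i(x) = 0 for all i): OK

Verdict: the first failing condition is stationarity -> stat.

stat


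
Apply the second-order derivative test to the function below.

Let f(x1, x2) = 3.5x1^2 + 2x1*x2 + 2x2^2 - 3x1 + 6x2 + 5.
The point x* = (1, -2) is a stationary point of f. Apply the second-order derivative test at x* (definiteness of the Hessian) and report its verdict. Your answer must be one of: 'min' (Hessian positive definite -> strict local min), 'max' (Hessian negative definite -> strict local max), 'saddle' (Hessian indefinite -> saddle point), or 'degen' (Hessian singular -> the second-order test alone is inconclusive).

Compute the Hessian H = grad^2 f:
  H = [[7, 2], [2, 4]]
Verify stationarity: grad f(x*) = H x* + g = (0, 0).
Eigenvalues of H: 3, 8.
Both eigenvalues > 0, so H is positive definite -> x* is a strict local min.

min


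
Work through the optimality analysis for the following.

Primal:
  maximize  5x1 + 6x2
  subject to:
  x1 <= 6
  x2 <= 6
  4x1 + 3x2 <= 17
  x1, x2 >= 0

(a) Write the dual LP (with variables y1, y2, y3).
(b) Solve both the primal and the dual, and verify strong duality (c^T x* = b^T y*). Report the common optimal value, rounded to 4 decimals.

The standard primal-dual pair for 'max c^T x s.t. A x <= b, x >= 0' is:
  Dual:  min b^T y  s.t.  A^T y >= c,  y >= 0.

So the dual LP is:
  minimize  6y1 + 6y2 + 17y3
  subject to:
    y1 + 4y3 >= 5
    y2 + 3y3 >= 6
    y1, y2, y3 >= 0

Solving the primal: x* = (0, 5.6667).
  primal value c^T x* = 34.
Solving the dual: y* = (0, 0, 2).
  dual value b^T y* = 34.
Strong duality: c^T x* = b^T y*. Confirmed.

34


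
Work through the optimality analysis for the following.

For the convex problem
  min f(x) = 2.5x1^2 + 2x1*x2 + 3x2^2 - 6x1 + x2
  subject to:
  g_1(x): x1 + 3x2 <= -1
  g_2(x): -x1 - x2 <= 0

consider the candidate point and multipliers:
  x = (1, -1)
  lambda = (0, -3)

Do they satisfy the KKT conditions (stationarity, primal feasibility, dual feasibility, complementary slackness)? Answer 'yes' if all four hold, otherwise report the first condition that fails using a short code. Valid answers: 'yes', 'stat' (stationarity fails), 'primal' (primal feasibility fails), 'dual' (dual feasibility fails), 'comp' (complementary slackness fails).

Gradient of f: grad f(x) = Q x + c = (-3, -3)
Constraint values g_i(x) = a_i^T x - b_i:
  g_1((1, -1)) = -1
  g_2((1, -1)) = 0
Stationarity residual: grad f(x) + sum_i lambda_i a_i = (0, 0)
  -> stationarity OK
Primal feasibility (all g_i <= 0): OK
Dual feasibility (all lambda_i >= 0): FAILS
Complementary slackness (lambda_i * g_i(x) = 0 for all i): OK

Verdict: the first failing condition is dual_feasibility -> dual.

dual
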